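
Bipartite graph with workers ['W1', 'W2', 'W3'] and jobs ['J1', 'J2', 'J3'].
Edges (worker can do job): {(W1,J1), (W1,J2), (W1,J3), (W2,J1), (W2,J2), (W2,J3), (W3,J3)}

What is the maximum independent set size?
Maximum independent set = 3

By König's theorem:
- Min vertex cover = Max matching = 3
- Max independent set = Total vertices - Min vertex cover
- Max independent set = 6 - 3 = 3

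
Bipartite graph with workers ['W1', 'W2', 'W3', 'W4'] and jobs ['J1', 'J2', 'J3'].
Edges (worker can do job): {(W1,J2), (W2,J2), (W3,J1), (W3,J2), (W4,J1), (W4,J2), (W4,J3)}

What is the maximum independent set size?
Maximum independent set = 4

By König's theorem:
- Min vertex cover = Max matching = 3
- Max independent set = Total vertices - Min vertex cover
- Max independent set = 7 - 3 = 4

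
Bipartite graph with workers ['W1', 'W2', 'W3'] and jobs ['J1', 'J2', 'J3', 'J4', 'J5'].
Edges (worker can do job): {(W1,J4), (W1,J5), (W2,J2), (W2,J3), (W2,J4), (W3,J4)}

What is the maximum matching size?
Maximum matching size = 3

Maximum matching: {(W1,J5), (W2,J3), (W3,J4)}
Size: 3

This assigns 3 workers to 3 distinct jobs.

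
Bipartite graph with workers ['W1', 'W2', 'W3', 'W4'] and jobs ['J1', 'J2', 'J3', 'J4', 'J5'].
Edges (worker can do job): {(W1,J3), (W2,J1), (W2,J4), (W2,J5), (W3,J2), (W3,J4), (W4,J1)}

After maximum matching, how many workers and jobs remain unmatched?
Unmatched: 0 workers, 1 jobs

Maximum matching size: 4
Workers: 4 total, 4 matched, 0 unmatched
Jobs: 5 total, 4 matched, 1 unmatched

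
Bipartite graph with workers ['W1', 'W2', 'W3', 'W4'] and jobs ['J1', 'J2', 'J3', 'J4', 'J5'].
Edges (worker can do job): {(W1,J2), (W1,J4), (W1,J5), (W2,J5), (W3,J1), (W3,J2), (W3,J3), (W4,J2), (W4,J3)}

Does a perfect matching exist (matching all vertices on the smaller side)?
Yes, perfect matching exists (size 4)

Perfect matching: {(W1,J4), (W2,J5), (W3,J1), (W4,J2)}
All 4 vertices on the smaller side are matched.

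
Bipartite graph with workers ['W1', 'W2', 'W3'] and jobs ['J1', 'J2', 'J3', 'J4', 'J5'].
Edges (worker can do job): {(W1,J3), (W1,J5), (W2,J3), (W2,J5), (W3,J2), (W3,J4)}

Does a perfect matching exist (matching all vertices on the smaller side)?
Yes, perfect matching exists (size 3)

Perfect matching: {(W1,J5), (W2,J3), (W3,J2)}
All 3 vertices on the smaller side are matched.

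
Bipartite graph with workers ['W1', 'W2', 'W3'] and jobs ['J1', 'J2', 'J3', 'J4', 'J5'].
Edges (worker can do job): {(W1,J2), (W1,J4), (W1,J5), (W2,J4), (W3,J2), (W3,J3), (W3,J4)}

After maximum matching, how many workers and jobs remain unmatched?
Unmatched: 0 workers, 2 jobs

Maximum matching size: 3
Workers: 3 total, 3 matched, 0 unmatched
Jobs: 5 total, 3 matched, 2 unmatched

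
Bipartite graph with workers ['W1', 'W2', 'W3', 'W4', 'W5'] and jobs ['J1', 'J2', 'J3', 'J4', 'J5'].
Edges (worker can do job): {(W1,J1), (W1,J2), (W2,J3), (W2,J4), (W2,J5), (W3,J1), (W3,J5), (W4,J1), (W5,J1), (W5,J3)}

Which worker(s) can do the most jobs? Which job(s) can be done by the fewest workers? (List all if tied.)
Most versatile: W2 (3 jobs); Least covered: J2, J4 (1 workers)

Worker degrees (jobs they can do): W1:2, W2:3, W3:2, W4:1, W5:2
Job degrees (workers who can do it): J1:4, J2:1, J3:2, J4:1, J5:2

Maximum worker degree is 3, achieved by: W2
Minimum job degree is 1, achieved by: J2, J4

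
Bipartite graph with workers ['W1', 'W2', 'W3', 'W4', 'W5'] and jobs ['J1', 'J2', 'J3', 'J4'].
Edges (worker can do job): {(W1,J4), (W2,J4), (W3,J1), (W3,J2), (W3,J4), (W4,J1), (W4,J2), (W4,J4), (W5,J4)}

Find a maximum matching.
Matching: {(W3,J2), (W4,J1), (W5,J4)}

Maximum matching (size 3):
  W3 → J2
  W4 → J1
  W5 → J4

Each worker is assigned to at most one job, and each job to at most one worker.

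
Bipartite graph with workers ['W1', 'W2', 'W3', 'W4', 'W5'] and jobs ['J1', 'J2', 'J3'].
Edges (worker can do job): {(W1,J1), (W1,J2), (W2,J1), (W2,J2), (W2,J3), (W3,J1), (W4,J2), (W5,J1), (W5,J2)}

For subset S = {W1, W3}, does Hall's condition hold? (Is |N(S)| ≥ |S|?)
Yes: |N(S)| = 2, |S| = 2

Subset S = {W1, W3}
Neighbors N(S) = {J1, J2}

|N(S)| = 2, |S| = 2
Hall's condition: |N(S)| ≥ |S| is satisfied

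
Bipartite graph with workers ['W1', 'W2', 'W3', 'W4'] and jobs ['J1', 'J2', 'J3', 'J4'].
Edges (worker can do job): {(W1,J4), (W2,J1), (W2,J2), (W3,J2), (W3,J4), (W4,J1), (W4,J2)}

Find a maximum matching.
Matching: {(W2,J2), (W3,J4), (W4,J1)}

Maximum matching (size 3):
  W2 → J2
  W3 → J4
  W4 → J1

Each worker is assigned to at most one job, and each job to at most one worker.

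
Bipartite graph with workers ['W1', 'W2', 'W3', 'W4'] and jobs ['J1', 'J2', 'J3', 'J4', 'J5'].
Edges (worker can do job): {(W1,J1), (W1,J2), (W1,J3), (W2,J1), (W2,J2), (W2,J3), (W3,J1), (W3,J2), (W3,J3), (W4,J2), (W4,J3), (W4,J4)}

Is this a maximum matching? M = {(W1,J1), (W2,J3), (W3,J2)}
No, size 3 is not maximum

Proposed matching has size 3.
Maximum matching size for this graph: 4.

This is NOT maximum - can be improved to size 4.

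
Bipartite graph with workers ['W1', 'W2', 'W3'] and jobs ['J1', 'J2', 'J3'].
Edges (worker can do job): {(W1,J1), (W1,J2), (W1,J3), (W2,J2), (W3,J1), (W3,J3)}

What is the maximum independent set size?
Maximum independent set = 3

By König's theorem:
- Min vertex cover = Max matching = 3
- Max independent set = Total vertices - Min vertex cover
- Max independent set = 6 - 3 = 3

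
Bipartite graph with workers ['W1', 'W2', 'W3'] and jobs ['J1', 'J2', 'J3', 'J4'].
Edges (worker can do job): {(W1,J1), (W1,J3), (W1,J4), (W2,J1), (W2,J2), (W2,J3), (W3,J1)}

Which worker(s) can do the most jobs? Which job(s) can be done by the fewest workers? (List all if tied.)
Most versatile: W1, W2 (3 jobs); Least covered: J2, J4 (1 workers)

Worker degrees (jobs they can do): W1:3, W2:3, W3:1
Job degrees (workers who can do it): J1:3, J2:1, J3:2, J4:1

Maximum worker degree is 3, achieved by: W1, W2
Minimum job degree is 1, achieved by: J2, J4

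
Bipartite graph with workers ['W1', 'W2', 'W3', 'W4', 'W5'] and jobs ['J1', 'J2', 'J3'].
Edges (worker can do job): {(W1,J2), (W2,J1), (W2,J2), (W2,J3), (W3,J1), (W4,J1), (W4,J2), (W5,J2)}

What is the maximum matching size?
Maximum matching size = 3

Maximum matching: {(W2,J3), (W3,J1), (W5,J2)}
Size: 3

This assigns 3 workers to 3 distinct jobs.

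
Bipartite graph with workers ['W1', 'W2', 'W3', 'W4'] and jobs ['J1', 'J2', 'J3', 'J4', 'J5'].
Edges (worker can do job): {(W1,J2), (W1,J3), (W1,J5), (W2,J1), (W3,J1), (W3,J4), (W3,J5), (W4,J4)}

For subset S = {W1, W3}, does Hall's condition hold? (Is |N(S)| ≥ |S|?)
Yes: |N(S)| = 5, |S| = 2

Subset S = {W1, W3}
Neighbors N(S) = {J1, J2, J3, J4, J5}

|N(S)| = 5, |S| = 2
Hall's condition: |N(S)| ≥ |S| is satisfied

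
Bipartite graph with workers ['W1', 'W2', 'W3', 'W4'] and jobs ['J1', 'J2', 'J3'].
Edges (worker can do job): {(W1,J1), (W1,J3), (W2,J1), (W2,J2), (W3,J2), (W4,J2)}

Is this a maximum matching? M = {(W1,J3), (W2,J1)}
No, size 2 is not maximum

Proposed matching has size 2.
Maximum matching size for this graph: 3.

This is NOT maximum - can be improved to size 3.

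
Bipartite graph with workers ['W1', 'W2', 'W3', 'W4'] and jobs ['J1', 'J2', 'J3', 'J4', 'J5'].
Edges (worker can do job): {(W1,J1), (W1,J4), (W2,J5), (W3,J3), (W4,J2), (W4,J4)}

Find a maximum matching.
Matching: {(W1,J1), (W2,J5), (W3,J3), (W4,J4)}

Maximum matching (size 4):
  W1 → J1
  W2 → J5
  W3 → J3
  W4 → J4

Each worker is assigned to at most one job, and each job to at most one worker.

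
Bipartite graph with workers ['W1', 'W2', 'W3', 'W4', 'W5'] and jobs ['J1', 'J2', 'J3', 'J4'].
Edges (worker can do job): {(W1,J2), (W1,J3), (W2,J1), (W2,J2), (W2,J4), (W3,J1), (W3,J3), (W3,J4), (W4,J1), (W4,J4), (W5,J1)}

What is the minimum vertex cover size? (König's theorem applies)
Minimum vertex cover size = 4

By König's theorem: in bipartite graphs,
min vertex cover = max matching = 4

Maximum matching has size 4, so minimum vertex cover also has size 4.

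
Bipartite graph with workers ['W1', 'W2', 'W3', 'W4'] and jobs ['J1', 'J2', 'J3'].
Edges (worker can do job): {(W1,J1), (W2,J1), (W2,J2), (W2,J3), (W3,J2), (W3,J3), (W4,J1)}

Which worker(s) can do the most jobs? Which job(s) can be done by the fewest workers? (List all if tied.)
Most versatile: W2 (3 jobs); Least covered: J2, J3 (2 workers)

Worker degrees (jobs they can do): W1:1, W2:3, W3:2, W4:1
Job degrees (workers who can do it): J1:3, J2:2, J3:2

Maximum worker degree is 3, achieved by: W2
Minimum job degree is 2, achieved by: J2, J3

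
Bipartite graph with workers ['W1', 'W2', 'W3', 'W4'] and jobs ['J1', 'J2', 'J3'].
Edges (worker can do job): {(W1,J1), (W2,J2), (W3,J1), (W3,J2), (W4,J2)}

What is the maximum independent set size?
Maximum independent set = 5

By König's theorem:
- Min vertex cover = Max matching = 2
- Max independent set = Total vertices - Min vertex cover
- Max independent set = 7 - 2 = 5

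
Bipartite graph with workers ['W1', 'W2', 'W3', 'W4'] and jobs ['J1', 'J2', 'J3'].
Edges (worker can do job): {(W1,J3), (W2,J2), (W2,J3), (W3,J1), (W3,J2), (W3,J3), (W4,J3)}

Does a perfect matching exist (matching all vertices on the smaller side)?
Yes, perfect matching exists (size 3)

Perfect matching: {(W2,J2), (W3,J1), (W4,J3)}
All 3 vertices on the smaller side are matched.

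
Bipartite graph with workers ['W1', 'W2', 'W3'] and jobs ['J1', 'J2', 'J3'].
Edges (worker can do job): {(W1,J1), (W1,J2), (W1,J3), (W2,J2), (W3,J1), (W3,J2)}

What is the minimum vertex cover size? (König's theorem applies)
Minimum vertex cover size = 3

By König's theorem: in bipartite graphs,
min vertex cover = max matching = 3

Maximum matching has size 3, so minimum vertex cover also has size 3.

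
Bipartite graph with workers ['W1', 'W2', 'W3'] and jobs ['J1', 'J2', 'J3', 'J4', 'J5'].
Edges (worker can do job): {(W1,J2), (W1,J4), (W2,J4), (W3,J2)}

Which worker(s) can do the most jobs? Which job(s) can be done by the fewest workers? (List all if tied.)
Most versatile: W1 (2 jobs); Least covered: J1, J3, J5 (0 workers)

Worker degrees (jobs they can do): W1:2, W2:1, W3:1
Job degrees (workers who can do it): J1:0, J2:2, J3:0, J4:2, J5:0

Maximum worker degree is 2, achieved by: W1
Minimum job degree is 0, achieved by: J1, J3, J5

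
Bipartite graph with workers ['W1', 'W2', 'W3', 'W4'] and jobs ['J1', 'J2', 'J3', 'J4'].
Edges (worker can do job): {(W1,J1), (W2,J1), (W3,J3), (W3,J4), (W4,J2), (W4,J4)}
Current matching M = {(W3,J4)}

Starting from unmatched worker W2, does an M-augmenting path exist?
Yes: W2 → J1

An M-augmenting path alternates non-matching / matching edges, starting and ending at unmatched vertices.
Path: W2 → J1
(J1 is unmatched in M, so the path is augmenting.)
Flipping edges along this path would increase |M| from 1 to 2.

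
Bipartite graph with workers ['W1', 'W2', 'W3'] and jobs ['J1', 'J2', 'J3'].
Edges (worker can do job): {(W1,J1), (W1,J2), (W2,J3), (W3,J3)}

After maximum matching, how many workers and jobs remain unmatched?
Unmatched: 1 workers, 1 jobs

Maximum matching size: 2
Workers: 3 total, 2 matched, 1 unmatched
Jobs: 3 total, 2 matched, 1 unmatched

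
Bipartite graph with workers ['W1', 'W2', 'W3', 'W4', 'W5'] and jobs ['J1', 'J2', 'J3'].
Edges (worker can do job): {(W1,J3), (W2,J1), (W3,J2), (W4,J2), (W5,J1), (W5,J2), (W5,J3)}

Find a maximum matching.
Matching: {(W2,J1), (W3,J2), (W5,J3)}

Maximum matching (size 3):
  W2 → J1
  W3 → J2
  W5 → J3

Each worker is assigned to at most one job, and each job to at most one worker.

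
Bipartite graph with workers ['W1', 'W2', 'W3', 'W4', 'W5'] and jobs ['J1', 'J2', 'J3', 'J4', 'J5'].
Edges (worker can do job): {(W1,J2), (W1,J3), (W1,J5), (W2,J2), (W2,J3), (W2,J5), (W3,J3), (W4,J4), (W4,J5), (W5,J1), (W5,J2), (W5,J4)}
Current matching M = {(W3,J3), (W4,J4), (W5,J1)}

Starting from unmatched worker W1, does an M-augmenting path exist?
Yes: W1 → J2

An M-augmenting path alternates non-matching / matching edges, starting and ending at unmatched vertices.
Path: W1 → J2
(J2 is unmatched in M, so the path is augmenting.)
Flipping edges along this path would increase |M| from 3 to 4.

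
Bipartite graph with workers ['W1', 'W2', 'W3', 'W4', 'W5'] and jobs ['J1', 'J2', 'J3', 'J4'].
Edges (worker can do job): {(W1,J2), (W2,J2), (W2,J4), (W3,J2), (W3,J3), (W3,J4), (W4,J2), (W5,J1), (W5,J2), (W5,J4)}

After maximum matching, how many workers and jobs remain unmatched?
Unmatched: 1 workers, 0 jobs

Maximum matching size: 4
Workers: 5 total, 4 matched, 1 unmatched
Jobs: 4 total, 4 matched, 0 unmatched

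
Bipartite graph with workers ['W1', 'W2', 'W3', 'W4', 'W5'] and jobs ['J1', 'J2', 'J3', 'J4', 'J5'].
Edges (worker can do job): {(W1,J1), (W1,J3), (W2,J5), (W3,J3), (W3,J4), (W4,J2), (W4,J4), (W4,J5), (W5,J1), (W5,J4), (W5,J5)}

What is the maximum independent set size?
Maximum independent set = 5

By König's theorem:
- Min vertex cover = Max matching = 5
- Max independent set = Total vertices - Min vertex cover
- Max independent set = 10 - 5 = 5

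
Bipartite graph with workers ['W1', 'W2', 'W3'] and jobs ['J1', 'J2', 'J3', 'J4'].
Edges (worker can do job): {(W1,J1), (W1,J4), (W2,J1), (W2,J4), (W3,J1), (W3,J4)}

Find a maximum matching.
Matching: {(W1,J4), (W3,J1)}

Maximum matching (size 2):
  W1 → J4
  W3 → J1

Each worker is assigned to at most one job, and each job to at most one worker.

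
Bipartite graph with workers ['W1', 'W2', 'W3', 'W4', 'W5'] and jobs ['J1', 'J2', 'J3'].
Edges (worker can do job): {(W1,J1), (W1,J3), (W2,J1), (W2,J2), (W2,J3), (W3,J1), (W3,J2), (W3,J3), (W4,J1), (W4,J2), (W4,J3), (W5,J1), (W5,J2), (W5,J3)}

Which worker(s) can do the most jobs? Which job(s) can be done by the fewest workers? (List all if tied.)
Most versatile: W2, W3, W4, W5 (3 jobs); Least covered: J2 (4 workers)

Worker degrees (jobs they can do): W1:2, W2:3, W3:3, W4:3, W5:3
Job degrees (workers who can do it): J1:5, J2:4, J3:5

Maximum worker degree is 3, achieved by: W2, W3, W4, W5
Minimum job degree is 4, achieved by: J2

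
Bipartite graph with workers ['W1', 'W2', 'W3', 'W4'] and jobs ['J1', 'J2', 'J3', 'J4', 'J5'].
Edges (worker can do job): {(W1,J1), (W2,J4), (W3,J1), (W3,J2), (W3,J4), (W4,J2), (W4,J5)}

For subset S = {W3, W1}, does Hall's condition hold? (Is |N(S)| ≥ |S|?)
Yes: |N(S)| = 3, |S| = 2

Subset S = {W3, W1}
Neighbors N(S) = {J1, J2, J4}

|N(S)| = 3, |S| = 2
Hall's condition: |N(S)| ≥ |S| is satisfied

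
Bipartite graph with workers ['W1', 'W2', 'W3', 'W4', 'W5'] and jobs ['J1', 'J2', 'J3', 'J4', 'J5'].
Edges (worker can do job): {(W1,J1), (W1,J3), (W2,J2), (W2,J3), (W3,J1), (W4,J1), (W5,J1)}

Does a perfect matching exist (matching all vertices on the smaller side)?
No, maximum matching has size 3 < 5

Maximum matching has size 3, need 5 for perfect matching.
Unmatched workers: ['W5', 'W4']
Unmatched jobs: ['J5', 'J4']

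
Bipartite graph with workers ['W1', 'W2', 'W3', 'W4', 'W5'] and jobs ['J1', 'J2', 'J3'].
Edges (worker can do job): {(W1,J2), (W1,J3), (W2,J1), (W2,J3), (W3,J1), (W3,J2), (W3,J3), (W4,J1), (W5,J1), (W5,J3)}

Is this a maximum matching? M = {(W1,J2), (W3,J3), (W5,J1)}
Yes, size 3 is maximum

Proposed matching has size 3.
Maximum matching size for this graph: 3.

This is a maximum matching.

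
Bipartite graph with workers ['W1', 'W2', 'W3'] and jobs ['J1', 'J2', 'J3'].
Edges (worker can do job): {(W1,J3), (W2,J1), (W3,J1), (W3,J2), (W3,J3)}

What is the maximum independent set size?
Maximum independent set = 3

By König's theorem:
- Min vertex cover = Max matching = 3
- Max independent set = Total vertices - Min vertex cover
- Max independent set = 6 - 3 = 3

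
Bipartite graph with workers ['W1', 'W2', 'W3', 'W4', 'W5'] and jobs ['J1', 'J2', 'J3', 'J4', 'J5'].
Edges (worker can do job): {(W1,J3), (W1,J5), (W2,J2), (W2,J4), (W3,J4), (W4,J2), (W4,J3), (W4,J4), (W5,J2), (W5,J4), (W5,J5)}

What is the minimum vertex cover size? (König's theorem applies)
Minimum vertex cover size = 4

By König's theorem: in bipartite graphs,
min vertex cover = max matching = 4

Maximum matching has size 4, so minimum vertex cover also has size 4.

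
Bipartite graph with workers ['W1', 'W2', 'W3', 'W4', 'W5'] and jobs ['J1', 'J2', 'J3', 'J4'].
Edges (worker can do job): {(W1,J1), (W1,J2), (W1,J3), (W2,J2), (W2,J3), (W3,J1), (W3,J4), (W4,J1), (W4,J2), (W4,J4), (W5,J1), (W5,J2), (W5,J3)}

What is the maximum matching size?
Maximum matching size = 4

Maximum matching: {(W1,J3), (W3,J1), (W4,J4), (W5,J2)}
Size: 4

This assigns 4 workers to 4 distinct jobs.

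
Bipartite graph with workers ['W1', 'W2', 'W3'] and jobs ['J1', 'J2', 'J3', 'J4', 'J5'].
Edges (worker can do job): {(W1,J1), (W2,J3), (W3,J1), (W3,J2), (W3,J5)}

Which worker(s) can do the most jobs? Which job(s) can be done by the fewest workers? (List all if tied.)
Most versatile: W3 (3 jobs); Least covered: J4 (0 workers)

Worker degrees (jobs they can do): W1:1, W2:1, W3:3
Job degrees (workers who can do it): J1:2, J2:1, J3:1, J4:0, J5:1

Maximum worker degree is 3, achieved by: W3
Minimum job degree is 0, achieved by: J4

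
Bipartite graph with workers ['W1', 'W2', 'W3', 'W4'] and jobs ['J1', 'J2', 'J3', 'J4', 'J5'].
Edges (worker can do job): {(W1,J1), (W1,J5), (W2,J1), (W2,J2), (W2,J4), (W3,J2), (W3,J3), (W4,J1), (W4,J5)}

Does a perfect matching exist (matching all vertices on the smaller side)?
Yes, perfect matching exists (size 4)

Perfect matching: {(W1,J5), (W2,J2), (W3,J3), (W4,J1)}
All 4 vertices on the smaller side are matched.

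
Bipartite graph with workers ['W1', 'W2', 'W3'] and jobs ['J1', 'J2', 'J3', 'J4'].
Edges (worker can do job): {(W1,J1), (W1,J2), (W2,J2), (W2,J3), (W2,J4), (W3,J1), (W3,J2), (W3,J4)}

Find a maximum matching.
Matching: {(W1,J2), (W2,J3), (W3,J4)}

Maximum matching (size 3):
  W1 → J2
  W2 → J3
  W3 → J4

Each worker is assigned to at most one job, and each job to at most one worker.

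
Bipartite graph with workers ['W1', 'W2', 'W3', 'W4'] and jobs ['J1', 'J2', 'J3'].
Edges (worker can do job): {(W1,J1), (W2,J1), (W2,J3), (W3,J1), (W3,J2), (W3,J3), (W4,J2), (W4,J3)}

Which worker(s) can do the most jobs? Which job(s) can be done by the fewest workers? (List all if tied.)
Most versatile: W3 (3 jobs); Least covered: J2 (2 workers)

Worker degrees (jobs they can do): W1:1, W2:2, W3:3, W4:2
Job degrees (workers who can do it): J1:3, J2:2, J3:3

Maximum worker degree is 3, achieved by: W3
Minimum job degree is 2, achieved by: J2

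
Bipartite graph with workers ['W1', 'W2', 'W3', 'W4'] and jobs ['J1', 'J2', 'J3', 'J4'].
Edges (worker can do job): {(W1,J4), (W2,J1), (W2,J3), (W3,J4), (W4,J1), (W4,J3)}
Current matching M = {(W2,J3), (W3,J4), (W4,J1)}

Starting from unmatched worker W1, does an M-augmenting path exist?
No augmenting path from W1

Alternating search from W1 reaches jobs: {J4}.
Every reachable job is already matched in M, and following those matched edges back to workers exposes no further unvisited jobs.
No M-augmenting path from W1 exists.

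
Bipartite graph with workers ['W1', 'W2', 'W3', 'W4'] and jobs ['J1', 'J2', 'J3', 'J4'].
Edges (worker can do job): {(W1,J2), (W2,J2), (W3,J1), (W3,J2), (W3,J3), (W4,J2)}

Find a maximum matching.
Matching: {(W3,J3), (W4,J2)}

Maximum matching (size 2):
  W3 → J3
  W4 → J2

Each worker is assigned to at most one job, and each job to at most one worker.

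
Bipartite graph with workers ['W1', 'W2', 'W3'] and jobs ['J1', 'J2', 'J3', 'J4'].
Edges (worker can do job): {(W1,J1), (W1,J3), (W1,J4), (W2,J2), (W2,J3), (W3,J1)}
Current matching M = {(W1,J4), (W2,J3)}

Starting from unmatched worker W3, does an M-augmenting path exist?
Yes: W3 → J1

An M-augmenting path alternates non-matching / matching edges, starting and ending at unmatched vertices.
Path: W3 → J1
(J1 is unmatched in M, so the path is augmenting.)
Flipping edges along this path would increase |M| from 2 to 3.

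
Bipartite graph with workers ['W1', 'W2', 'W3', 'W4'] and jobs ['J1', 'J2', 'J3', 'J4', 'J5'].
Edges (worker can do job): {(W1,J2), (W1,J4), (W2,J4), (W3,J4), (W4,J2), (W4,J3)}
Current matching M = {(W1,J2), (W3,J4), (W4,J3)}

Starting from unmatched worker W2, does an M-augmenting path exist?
No augmenting path from W2

Alternating search from W2 reaches jobs: {J4}.
Every reachable job is already matched in M, and following those matched edges back to workers exposes no further unvisited jobs.
No M-augmenting path from W2 exists.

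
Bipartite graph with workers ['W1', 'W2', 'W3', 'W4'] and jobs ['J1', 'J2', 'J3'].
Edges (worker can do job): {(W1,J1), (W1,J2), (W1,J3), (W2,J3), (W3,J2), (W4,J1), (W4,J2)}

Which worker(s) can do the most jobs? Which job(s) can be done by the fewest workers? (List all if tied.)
Most versatile: W1 (3 jobs); Least covered: J1, J3 (2 workers)

Worker degrees (jobs they can do): W1:3, W2:1, W3:1, W4:2
Job degrees (workers who can do it): J1:2, J2:3, J3:2

Maximum worker degree is 3, achieved by: W1
Minimum job degree is 2, achieved by: J1, J3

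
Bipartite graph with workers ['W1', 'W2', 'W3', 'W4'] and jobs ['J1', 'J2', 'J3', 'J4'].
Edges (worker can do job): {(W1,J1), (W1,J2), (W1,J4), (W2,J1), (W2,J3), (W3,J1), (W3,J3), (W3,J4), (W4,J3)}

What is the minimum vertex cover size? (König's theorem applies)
Minimum vertex cover size = 4

By König's theorem: in bipartite graphs,
min vertex cover = max matching = 4

Maximum matching has size 4, so minimum vertex cover also has size 4.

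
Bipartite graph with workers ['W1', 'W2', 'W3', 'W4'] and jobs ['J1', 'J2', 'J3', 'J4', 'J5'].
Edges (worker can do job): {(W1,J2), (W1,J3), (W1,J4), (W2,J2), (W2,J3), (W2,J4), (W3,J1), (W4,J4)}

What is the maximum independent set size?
Maximum independent set = 5

By König's theorem:
- Min vertex cover = Max matching = 4
- Max independent set = Total vertices - Min vertex cover
- Max independent set = 9 - 4 = 5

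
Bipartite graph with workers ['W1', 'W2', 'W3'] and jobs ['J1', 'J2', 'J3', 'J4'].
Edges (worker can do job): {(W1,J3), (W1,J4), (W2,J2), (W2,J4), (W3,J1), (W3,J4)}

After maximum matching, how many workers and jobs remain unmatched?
Unmatched: 0 workers, 1 jobs

Maximum matching size: 3
Workers: 3 total, 3 matched, 0 unmatched
Jobs: 4 total, 3 matched, 1 unmatched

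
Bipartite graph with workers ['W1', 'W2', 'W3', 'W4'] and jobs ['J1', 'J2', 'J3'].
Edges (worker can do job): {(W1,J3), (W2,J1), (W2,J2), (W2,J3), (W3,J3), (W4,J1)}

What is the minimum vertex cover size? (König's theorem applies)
Minimum vertex cover size = 3

By König's theorem: in bipartite graphs,
min vertex cover = max matching = 3

Maximum matching has size 3, so minimum vertex cover also has size 3.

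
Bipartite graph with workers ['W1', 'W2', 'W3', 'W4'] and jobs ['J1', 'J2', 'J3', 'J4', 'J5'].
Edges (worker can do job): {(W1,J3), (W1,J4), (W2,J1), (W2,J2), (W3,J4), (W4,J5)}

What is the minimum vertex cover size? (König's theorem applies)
Minimum vertex cover size = 4

By König's theorem: in bipartite graphs,
min vertex cover = max matching = 4

Maximum matching has size 4, so minimum vertex cover also has size 4.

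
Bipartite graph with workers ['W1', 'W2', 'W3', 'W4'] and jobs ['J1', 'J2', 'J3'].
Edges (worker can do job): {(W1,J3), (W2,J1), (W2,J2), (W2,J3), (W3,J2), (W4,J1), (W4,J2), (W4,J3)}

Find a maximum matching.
Matching: {(W1,J3), (W3,J2), (W4,J1)}

Maximum matching (size 3):
  W1 → J3
  W3 → J2
  W4 → J1

Each worker is assigned to at most one job, and each job to at most one worker.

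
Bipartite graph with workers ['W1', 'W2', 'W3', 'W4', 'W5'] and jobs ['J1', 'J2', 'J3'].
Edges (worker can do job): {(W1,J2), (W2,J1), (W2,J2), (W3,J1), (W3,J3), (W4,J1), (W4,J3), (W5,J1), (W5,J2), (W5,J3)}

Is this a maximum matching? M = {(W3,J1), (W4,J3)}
No, size 2 is not maximum

Proposed matching has size 2.
Maximum matching size for this graph: 3.

This is NOT maximum - can be improved to size 3.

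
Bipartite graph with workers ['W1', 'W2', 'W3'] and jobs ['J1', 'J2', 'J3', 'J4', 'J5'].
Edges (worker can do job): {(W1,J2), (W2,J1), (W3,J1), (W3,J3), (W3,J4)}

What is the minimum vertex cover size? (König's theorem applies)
Minimum vertex cover size = 3

By König's theorem: in bipartite graphs,
min vertex cover = max matching = 3

Maximum matching has size 3, so minimum vertex cover also has size 3.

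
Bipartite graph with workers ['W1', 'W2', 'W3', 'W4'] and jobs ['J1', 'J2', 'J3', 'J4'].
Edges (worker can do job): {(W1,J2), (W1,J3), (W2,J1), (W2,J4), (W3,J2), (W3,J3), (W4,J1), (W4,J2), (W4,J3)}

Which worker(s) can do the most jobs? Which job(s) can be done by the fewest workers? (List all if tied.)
Most versatile: W4 (3 jobs); Least covered: J4 (1 workers)

Worker degrees (jobs they can do): W1:2, W2:2, W3:2, W4:3
Job degrees (workers who can do it): J1:2, J2:3, J3:3, J4:1

Maximum worker degree is 3, achieved by: W4
Minimum job degree is 1, achieved by: J4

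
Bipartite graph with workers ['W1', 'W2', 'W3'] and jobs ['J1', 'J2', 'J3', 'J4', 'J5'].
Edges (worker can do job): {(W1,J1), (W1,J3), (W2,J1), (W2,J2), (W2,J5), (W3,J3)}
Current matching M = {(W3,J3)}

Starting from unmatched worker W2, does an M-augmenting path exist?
Yes: W2 → J1

An M-augmenting path alternates non-matching / matching edges, starting and ending at unmatched vertices.
Path: W2 → J1
(J1 is unmatched in M, so the path is augmenting.)
Flipping edges along this path would increase |M| from 1 to 2.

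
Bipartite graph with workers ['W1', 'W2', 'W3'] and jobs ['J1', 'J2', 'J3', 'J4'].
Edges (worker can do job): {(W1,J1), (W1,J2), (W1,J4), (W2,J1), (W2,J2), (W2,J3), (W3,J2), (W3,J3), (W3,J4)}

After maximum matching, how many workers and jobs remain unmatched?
Unmatched: 0 workers, 1 jobs

Maximum matching size: 3
Workers: 3 total, 3 matched, 0 unmatched
Jobs: 4 total, 3 matched, 1 unmatched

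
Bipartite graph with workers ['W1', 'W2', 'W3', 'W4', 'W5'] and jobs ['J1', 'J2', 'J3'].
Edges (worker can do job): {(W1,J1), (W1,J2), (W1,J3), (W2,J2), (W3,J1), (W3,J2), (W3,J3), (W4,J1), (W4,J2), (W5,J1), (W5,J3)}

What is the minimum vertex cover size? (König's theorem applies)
Minimum vertex cover size = 3

By König's theorem: in bipartite graphs,
min vertex cover = max matching = 3

Maximum matching has size 3, so minimum vertex cover also has size 3.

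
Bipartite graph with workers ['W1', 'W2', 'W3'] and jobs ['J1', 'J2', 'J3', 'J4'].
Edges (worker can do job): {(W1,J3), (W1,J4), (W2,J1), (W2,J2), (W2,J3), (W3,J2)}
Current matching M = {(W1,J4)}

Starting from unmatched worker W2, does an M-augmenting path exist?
Yes: W2 → J1

An M-augmenting path alternates non-matching / matching edges, starting and ending at unmatched vertices.
Path: W2 → J1
(J1 is unmatched in M, so the path is augmenting.)
Flipping edges along this path would increase |M| from 1 to 2.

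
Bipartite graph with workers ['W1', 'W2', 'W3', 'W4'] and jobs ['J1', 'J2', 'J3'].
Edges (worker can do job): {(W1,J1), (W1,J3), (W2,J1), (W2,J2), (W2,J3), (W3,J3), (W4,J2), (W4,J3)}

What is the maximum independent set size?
Maximum independent set = 4

By König's theorem:
- Min vertex cover = Max matching = 3
- Max independent set = Total vertices - Min vertex cover
- Max independent set = 7 - 3 = 4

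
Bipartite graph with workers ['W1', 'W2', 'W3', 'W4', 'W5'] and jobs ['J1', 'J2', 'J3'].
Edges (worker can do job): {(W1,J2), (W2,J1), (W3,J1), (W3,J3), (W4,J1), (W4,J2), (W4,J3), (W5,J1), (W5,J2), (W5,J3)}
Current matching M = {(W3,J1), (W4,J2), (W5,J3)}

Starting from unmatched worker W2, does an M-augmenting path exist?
No augmenting path from W2

Alternating search from W2 reaches jobs: {J1, J2, J3}.
Every reachable job is already matched in M, and following those matched edges back to workers exposes no further unvisited jobs.
No M-augmenting path from W2 exists.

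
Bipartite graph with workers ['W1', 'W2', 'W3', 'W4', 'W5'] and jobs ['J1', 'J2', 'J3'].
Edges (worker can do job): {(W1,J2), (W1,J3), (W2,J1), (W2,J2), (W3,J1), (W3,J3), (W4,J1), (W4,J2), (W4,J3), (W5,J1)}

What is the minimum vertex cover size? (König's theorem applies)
Minimum vertex cover size = 3

By König's theorem: in bipartite graphs,
min vertex cover = max matching = 3

Maximum matching has size 3, so minimum vertex cover also has size 3.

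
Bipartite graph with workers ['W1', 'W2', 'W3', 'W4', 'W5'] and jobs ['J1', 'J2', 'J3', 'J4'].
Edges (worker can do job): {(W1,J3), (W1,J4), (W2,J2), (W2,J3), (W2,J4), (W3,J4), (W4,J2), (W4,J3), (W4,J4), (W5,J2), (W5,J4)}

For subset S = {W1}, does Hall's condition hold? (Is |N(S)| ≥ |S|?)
Yes: |N(S)| = 2, |S| = 1

Subset S = {W1}
Neighbors N(S) = {J3, J4}

|N(S)| = 2, |S| = 1
Hall's condition: |N(S)| ≥ |S| is satisfied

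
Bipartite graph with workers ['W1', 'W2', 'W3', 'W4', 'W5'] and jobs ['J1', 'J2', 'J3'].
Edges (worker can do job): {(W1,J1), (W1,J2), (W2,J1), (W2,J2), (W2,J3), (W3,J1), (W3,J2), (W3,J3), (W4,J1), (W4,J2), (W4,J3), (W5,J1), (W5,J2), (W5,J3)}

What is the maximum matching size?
Maximum matching size = 3

Maximum matching: {(W3,J3), (W4,J1), (W5,J2)}
Size: 3

This assigns 3 workers to 3 distinct jobs.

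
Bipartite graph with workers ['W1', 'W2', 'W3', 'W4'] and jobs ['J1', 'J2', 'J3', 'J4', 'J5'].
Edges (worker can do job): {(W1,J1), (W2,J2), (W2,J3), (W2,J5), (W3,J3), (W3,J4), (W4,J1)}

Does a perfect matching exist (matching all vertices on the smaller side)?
No, maximum matching has size 3 < 4

Maximum matching has size 3, need 4 for perfect matching.
Unmatched workers: ['W1']
Unmatched jobs: ['J3', 'J5']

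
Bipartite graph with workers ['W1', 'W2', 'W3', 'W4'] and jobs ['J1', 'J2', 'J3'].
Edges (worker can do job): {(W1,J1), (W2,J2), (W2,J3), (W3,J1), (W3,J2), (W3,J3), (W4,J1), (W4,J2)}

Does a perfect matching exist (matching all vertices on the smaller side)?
Yes, perfect matching exists (size 3)

Perfect matching: {(W2,J3), (W3,J1), (W4,J2)}
All 3 vertices on the smaller side are matched.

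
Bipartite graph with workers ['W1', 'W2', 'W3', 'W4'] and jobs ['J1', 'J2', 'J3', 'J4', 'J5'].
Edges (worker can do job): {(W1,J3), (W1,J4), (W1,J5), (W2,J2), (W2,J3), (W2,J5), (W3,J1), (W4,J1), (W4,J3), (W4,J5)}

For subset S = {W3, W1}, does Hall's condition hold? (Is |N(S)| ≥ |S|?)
Yes: |N(S)| = 4, |S| = 2

Subset S = {W3, W1}
Neighbors N(S) = {J1, J3, J4, J5}

|N(S)| = 4, |S| = 2
Hall's condition: |N(S)| ≥ |S| is satisfied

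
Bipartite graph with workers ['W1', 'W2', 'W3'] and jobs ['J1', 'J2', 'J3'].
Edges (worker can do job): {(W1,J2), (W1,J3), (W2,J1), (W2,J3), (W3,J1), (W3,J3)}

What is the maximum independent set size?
Maximum independent set = 3

By König's theorem:
- Min vertex cover = Max matching = 3
- Max independent set = Total vertices - Min vertex cover
- Max independent set = 6 - 3 = 3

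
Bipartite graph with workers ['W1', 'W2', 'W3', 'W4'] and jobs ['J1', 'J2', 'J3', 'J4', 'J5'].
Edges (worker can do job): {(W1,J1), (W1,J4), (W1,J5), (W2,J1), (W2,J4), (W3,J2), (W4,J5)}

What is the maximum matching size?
Maximum matching size = 4

Maximum matching: {(W1,J4), (W2,J1), (W3,J2), (W4,J5)}
Size: 4

This assigns 4 workers to 4 distinct jobs.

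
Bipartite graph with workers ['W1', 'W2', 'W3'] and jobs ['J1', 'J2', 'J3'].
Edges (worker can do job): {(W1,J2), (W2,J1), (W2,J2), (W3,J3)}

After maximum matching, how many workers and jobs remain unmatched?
Unmatched: 0 workers, 0 jobs

Maximum matching size: 3
Workers: 3 total, 3 matched, 0 unmatched
Jobs: 3 total, 3 matched, 0 unmatched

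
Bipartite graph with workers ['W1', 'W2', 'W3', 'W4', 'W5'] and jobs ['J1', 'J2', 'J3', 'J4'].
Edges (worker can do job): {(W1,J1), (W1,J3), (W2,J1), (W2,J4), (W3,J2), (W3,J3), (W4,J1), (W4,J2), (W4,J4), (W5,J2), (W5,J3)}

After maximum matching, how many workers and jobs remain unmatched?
Unmatched: 1 workers, 0 jobs

Maximum matching size: 4
Workers: 5 total, 4 matched, 1 unmatched
Jobs: 4 total, 4 matched, 0 unmatched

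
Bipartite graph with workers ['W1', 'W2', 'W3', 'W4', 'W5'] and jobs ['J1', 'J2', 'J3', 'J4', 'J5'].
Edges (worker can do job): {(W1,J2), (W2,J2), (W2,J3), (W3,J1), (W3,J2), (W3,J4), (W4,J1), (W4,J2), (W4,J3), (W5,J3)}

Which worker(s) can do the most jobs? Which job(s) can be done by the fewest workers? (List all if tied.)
Most versatile: W3, W4 (3 jobs); Least covered: J5 (0 workers)

Worker degrees (jobs they can do): W1:1, W2:2, W3:3, W4:3, W5:1
Job degrees (workers who can do it): J1:2, J2:4, J3:3, J4:1, J5:0

Maximum worker degree is 3, achieved by: W3, W4
Minimum job degree is 0, achieved by: J5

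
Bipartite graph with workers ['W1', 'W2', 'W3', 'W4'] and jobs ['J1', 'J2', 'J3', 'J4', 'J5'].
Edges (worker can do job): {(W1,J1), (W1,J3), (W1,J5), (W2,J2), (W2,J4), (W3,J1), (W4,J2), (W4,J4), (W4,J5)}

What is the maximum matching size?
Maximum matching size = 4

Maximum matching: {(W1,J3), (W2,J2), (W3,J1), (W4,J4)}
Size: 4

This assigns 4 workers to 4 distinct jobs.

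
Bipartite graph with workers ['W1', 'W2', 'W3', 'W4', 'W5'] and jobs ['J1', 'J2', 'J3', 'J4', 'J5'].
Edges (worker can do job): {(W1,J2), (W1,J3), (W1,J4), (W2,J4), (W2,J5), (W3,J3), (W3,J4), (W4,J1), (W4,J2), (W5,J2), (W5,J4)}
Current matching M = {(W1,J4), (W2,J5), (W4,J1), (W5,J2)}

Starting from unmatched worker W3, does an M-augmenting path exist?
Yes: W3 → J3

An M-augmenting path alternates non-matching / matching edges, starting and ending at unmatched vertices.
Path: W3 → J3
(J3 is unmatched in M, so the path is augmenting.)
Flipping edges along this path would increase |M| from 4 to 5.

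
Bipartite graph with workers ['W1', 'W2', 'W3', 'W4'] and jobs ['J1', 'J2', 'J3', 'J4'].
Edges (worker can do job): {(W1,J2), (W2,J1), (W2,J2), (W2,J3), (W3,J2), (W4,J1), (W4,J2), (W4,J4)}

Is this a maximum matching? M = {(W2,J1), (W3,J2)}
No, size 2 is not maximum

Proposed matching has size 2.
Maximum matching size for this graph: 3.

This is NOT maximum - can be improved to size 3.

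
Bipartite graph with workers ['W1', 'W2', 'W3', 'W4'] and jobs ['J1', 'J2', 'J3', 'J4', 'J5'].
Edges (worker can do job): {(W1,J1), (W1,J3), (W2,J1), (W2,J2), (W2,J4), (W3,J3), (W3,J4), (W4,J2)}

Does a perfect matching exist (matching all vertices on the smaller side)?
Yes, perfect matching exists (size 4)

Perfect matching: {(W1,J1), (W2,J4), (W3,J3), (W4,J2)}
All 4 vertices on the smaller side are matched.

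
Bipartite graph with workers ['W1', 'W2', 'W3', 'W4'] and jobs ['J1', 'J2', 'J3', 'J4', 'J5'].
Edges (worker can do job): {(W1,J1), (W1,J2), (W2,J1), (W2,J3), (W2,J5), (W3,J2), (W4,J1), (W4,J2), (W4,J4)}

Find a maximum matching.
Matching: {(W1,J1), (W2,J5), (W3,J2), (W4,J4)}

Maximum matching (size 4):
  W1 → J1
  W2 → J5
  W3 → J2
  W4 → J4

Each worker is assigned to at most one job, and each job to at most one worker.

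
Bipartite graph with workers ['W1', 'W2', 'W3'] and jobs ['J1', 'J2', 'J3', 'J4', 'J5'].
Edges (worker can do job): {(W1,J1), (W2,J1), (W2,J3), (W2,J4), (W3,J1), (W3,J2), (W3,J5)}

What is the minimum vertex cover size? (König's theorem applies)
Minimum vertex cover size = 3

By König's theorem: in bipartite graphs,
min vertex cover = max matching = 3

Maximum matching has size 3, so minimum vertex cover also has size 3.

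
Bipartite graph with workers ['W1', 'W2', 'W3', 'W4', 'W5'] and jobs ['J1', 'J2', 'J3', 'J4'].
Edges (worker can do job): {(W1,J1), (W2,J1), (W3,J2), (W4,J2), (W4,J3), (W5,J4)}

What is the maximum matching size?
Maximum matching size = 4

Maximum matching: {(W1,J1), (W3,J2), (W4,J3), (W5,J4)}
Size: 4

This assigns 4 workers to 4 distinct jobs.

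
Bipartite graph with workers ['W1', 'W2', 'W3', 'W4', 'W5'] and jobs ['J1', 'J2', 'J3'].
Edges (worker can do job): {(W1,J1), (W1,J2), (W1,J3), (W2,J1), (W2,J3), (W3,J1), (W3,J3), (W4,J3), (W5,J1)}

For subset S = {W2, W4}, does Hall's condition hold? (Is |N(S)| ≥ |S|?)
Yes: |N(S)| = 2, |S| = 2

Subset S = {W2, W4}
Neighbors N(S) = {J1, J3}

|N(S)| = 2, |S| = 2
Hall's condition: |N(S)| ≥ |S| is satisfied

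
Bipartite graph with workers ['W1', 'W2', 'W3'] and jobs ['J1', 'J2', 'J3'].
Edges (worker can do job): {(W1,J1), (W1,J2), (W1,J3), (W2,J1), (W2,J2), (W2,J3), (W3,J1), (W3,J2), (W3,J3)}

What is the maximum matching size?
Maximum matching size = 3

Maximum matching: {(W1,J3), (W2,J2), (W3,J1)}
Size: 3

This assigns 3 workers to 3 distinct jobs.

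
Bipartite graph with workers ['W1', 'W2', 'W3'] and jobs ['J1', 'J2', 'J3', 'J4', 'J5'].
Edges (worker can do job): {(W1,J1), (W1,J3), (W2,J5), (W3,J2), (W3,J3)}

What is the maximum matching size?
Maximum matching size = 3

Maximum matching: {(W1,J1), (W2,J5), (W3,J2)}
Size: 3

This assigns 3 workers to 3 distinct jobs.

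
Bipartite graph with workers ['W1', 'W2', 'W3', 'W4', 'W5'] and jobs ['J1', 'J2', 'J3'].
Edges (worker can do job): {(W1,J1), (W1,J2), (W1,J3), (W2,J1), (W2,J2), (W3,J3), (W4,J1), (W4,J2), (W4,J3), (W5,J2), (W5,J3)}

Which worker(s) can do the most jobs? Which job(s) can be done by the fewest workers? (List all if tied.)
Most versatile: W1, W4 (3 jobs); Least covered: J1 (3 workers)

Worker degrees (jobs they can do): W1:3, W2:2, W3:1, W4:3, W5:2
Job degrees (workers who can do it): J1:3, J2:4, J3:4

Maximum worker degree is 3, achieved by: W1, W4
Minimum job degree is 3, achieved by: J1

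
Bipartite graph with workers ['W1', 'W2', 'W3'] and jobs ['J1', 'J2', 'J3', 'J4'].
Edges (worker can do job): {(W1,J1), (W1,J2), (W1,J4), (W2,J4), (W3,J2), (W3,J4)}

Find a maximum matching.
Matching: {(W1,J1), (W2,J4), (W3,J2)}

Maximum matching (size 3):
  W1 → J1
  W2 → J4
  W3 → J2

Each worker is assigned to at most one job, and each job to at most one worker.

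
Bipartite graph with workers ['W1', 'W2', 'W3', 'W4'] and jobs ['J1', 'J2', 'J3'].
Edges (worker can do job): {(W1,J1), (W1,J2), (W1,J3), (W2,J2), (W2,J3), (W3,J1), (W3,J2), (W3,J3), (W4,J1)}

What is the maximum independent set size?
Maximum independent set = 4

By König's theorem:
- Min vertex cover = Max matching = 3
- Max independent set = Total vertices - Min vertex cover
- Max independent set = 7 - 3 = 4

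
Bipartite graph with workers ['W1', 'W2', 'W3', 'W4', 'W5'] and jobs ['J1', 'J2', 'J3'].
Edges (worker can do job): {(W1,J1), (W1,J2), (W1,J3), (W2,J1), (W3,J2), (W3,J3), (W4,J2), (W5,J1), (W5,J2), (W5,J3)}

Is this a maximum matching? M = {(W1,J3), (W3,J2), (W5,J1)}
Yes, size 3 is maximum

Proposed matching has size 3.
Maximum matching size for this graph: 3.

This is a maximum matching.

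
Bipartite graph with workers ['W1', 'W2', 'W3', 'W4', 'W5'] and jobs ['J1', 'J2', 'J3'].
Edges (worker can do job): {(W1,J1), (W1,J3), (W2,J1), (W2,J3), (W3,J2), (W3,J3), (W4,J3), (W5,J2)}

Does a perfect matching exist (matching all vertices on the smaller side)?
Yes, perfect matching exists (size 3)

Perfect matching: {(W1,J1), (W3,J3), (W5,J2)}
All 3 vertices on the smaller side are matched.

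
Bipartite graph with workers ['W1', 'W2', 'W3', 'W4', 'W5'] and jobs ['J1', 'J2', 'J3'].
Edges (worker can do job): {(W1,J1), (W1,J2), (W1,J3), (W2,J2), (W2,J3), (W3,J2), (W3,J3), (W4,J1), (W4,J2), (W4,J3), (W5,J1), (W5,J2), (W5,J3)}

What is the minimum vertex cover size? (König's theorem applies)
Minimum vertex cover size = 3

By König's theorem: in bipartite graphs,
min vertex cover = max matching = 3

Maximum matching has size 3, so minimum vertex cover also has size 3.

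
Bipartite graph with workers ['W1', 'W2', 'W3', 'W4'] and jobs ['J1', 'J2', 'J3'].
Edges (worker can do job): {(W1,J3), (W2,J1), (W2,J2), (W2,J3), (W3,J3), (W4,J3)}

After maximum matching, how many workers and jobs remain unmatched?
Unmatched: 2 workers, 1 jobs

Maximum matching size: 2
Workers: 4 total, 2 matched, 2 unmatched
Jobs: 3 total, 2 matched, 1 unmatched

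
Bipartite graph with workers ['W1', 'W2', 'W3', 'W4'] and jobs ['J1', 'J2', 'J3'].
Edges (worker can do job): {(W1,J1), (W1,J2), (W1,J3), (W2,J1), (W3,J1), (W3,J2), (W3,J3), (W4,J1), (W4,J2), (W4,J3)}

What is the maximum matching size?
Maximum matching size = 3

Maximum matching: {(W1,J1), (W3,J3), (W4,J2)}
Size: 3

This assigns 3 workers to 3 distinct jobs.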